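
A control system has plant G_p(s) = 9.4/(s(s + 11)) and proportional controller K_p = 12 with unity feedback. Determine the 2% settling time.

From 1 + K_pG_p(s) = 0: s² + 11s + 112.8 = 0 ⇒ ω_n = 10.62, ζ = 0.5179.
2% settling time T_s ≈ 4/(ζω_n) = 4/5.5 = 0.727 s.

T_s ≈ 0.727 s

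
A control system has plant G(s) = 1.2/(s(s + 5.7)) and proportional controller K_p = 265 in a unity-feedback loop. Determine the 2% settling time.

T_s ≈ 1.4 s

From 1 + K_pG(s) = 0: s² + 5.7s + 318 = 0 ⇒ ω_n = 17.83, ζ = 0.1598.
2% settling time T_s ≈ 4/(ζω_n) = 4/2.85 = 1.4 s.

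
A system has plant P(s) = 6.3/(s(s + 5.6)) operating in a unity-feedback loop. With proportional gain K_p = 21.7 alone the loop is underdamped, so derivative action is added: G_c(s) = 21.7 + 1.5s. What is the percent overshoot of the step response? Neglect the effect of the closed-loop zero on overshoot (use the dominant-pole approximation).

Forward path: (21.7 + 1.5s)·6.3/(s(s+5.6)). The closed-loop characteristic equation is s² + (5.6 + 6.3·1.5)s + 6.3·21.7 = 0.
That is s² + 15.05s + 136.7 = 0, so ω_n = 11.69 rad/s and ζ = 15.05/(2·11.69) = 0.6436.
%OS = 100·exp(−πζ/√(1−ζ²)) = 7.12%.

7.12%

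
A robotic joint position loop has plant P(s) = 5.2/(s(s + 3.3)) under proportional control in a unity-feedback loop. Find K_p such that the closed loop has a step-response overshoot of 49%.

K_p = 10.7

From %OS = 100·exp(−πζ/√(1−ζ²)) = 49%, ζ = −ln(0.49)/√(π²+ln²(0.49)) = 0.2214.
Characteristic equation s² + 3.3s + 5.2K_p = 0 gives ζ = 3.3/(2√(5.2K_p)).
Setting ζ = 0.2214: √(5.2K_p) = 3.3/(2·0.2214) = 7.452, so K_p = 55.53/5.2 = 10.7.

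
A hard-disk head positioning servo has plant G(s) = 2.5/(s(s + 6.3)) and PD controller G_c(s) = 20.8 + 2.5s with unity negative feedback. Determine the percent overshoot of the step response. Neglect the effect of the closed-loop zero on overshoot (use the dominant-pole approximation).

0.389%

Forward path: (20.8 + 2.5s)·2.5/(s(s+6.3)). The closed-loop characteristic equation is s² + (6.3 + 2.5·2.5)s + 2.5·20.8 = 0.
That is s² + 12.55s + 52 = 0, so ω_n = 7.211 rad/s and ζ = 12.55/(2·7.211) = 0.8702.
%OS = 100·exp(−πζ/√(1−ζ²)) = 0.389%.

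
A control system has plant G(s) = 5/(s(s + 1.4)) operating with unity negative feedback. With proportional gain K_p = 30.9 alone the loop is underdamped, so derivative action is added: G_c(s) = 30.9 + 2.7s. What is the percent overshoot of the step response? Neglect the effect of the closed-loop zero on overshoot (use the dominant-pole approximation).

Forward path: (30.9 + 2.7s)·5/(s(s+1.4)). The closed-loop characteristic equation is s² + (1.4 + 5·2.7)s + 5·30.9 = 0.
That is s² + 14.9s + 154.5 = 0, so ω_n = 12.43 rad/s and ζ = 14.9/(2·12.43) = 0.5994.
%OS = 100·exp(−πζ/√(1−ζ²)) = 9.51%.

9.51%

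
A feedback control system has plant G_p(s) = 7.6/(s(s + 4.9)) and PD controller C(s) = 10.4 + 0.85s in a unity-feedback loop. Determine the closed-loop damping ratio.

ζ = 0.639

Forward path: (10.4 + 0.85s)·7.6/(s(s+4.9)). The closed-loop characteristic equation is s² + (4.9 + 7.6·0.85)s + 7.6·10.4 = 0.
That is s² + 11.36s + 79.04 = 0, so ω_n = 8.89 rad/s and ζ = 11.36/(2·8.89) = 0.6389.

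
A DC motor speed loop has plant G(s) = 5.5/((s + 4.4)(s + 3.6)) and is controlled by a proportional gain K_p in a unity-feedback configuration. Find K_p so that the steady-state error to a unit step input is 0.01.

Steady-state error for a unit step on this type-0 loop is 1/(1 + K_p·G(0)).
G(0) = 0.3472. Require 1/(1 + K_p·0.3472) = 0.01, so 1 + 0.3472·K_p = 100.
K_p = (100 − 1)/0.3472 = 285.

K_p = 285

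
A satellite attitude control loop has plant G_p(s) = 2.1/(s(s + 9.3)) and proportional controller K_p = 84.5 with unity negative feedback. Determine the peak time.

T_p = 0.252 s

From 1 + K_pG_p(s) = 0: s² + 9.3s + 177.5 = 0 ⇒ ω_n = 13.32, ζ = 0.3491.
Damped frequency ω_d = ω_n√(1−ζ²) = 12.48 rad/s, so peak time T_p = π/ω_d = 0.252 s.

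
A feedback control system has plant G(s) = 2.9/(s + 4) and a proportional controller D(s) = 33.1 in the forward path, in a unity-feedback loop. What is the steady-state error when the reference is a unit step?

0.04

The loop is type 0. Static position error constant K_pos = D(0)·G(0) = 33.1·0.725 = 24.
Steady-state error to a unit step: e_ss = 1/(1+K_pos) = 1/25 = 0.04.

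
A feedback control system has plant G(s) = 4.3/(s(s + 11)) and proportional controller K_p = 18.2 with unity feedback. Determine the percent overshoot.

8.26%

The closed-loop denominator s² + 11s + 78.26 gives ω_n = √78.26 = 8.846 and ζ = 11/(2ω_n) = 0.6217.
%OS = 100·exp(−πζ/√(1−ζ²)) = 100·exp(−π·0.6217/√0.6135) = 8.26%.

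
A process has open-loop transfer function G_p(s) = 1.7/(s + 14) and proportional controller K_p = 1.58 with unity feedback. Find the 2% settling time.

Closed-loop transfer function: T(s) = K_p·G_p(s)/(1 + K_p·G_p(s)) = 2.686/(s + 14 + 2.686) = 2.686/(s + 16.69).
Time constant τ = 1/16.69 = 0.05993 s, so the 2% settling time is about 4τ = 0.24 s.

T_s ≈ 0.24 s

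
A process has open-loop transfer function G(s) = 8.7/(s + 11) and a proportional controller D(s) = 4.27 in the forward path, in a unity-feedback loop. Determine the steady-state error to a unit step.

The loop is type 0. Static position error constant K_pos = D(0)·G(0) = 4.27·0.7909 = 3.377.
Steady-state error to a unit step: e_ss = 1/(1+K_pos) = 1/4.377 = 0.228.

0.228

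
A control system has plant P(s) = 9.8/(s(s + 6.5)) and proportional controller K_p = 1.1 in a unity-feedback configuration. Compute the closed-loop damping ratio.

The closed-loop denominator is s(s+6.5) + 1.1·9.8 = s² + 6.5s + 10.78.
So ω_n² = 10.78 ⇒ ω_n = 3.283 rad/s, and ζ = 6.5/(2ω_n) = 0.99.

ζ = 0.99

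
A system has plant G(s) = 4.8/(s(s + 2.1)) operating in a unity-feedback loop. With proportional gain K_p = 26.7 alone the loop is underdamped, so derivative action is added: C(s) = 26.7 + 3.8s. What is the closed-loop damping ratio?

ζ = 0.898

Forward path: (26.7 + 3.8s)·4.8/(s(s+2.1)). The closed-loop characteristic equation is s² + (2.1 + 4.8·3.8)s + 4.8·26.7 = 0.
That is s² + 20.34s + 128.2 = 0, so ω_n = 11.32 rad/s and ζ = 20.34/(2·11.32) = 0.8983.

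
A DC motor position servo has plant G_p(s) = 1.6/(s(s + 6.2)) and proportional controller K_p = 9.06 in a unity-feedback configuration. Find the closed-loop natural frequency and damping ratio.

ω_n = 3.81 rad/s, ζ = 0.814

1 + K_p·G_p(s) = 0 gives s² + 6.2s + 14.5 = 0.
Matching s² + 2ζω_n s + ω_n²: ω_n = √14.5 = 3.807 rad/s and 2ζω_n = 6.2, so ζ = 6.2/(2·3.807) = 0.814.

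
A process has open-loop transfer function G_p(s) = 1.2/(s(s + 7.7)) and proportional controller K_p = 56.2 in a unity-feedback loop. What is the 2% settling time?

T_s ≈ 1.04 s

The closed-loop denominator s² + 7.7s + 67.44 gives ω_n = √67.44 = 8.212 and ζ = 7.7/(2ω_n) = 0.4688.
2% settling time T_s ≈ 4/(ζω_n) = 4/3.85 = 1.04 s.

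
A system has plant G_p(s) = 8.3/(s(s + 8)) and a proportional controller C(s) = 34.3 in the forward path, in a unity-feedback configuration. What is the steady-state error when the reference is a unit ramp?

The loop has one pole at the origin (type 1). Velocity error constant K_v = lim_{s→0} s·C(s)G_p(s) = 34.3·8.3/8 = 35.59.
Steady-state error to a unit ramp: e_ss = 1/K_v = 0.0281.

0.0281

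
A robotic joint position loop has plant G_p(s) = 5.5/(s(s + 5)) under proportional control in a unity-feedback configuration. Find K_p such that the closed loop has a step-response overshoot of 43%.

K_p = 16.9

From %OS = 100·exp(−πζ/√(1−ζ²)) = 43%, ζ = −ln(0.43)/√(π²+ln²(0.43)) = 0.2594.
Characteristic equation s² + 5s + 5.5K_p = 0 gives ζ = 5/(2√(5.5K_p)).
Setting ζ = 0.2594: √(5.5K_p) = 5/(2·0.2594) = 9.636, so K_p = 92.85/5.5 = 16.9.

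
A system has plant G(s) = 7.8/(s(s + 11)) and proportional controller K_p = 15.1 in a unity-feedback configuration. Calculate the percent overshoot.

15.8%

From 1 + K_pG(s) = 0: s² + 11s + 117.8 = 0 ⇒ ω_n = 10.85, ζ = 0.5068.
%OS = 100·exp(−πζ/√(1−ζ²)) = 100·exp(−π·0.5068/√0.7432) = 15.8%.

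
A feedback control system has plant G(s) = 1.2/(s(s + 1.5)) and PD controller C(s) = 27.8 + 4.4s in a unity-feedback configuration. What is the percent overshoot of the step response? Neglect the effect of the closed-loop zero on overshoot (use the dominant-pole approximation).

10.3%

Forward path: (27.8 + 4.4s)·1.2/(s(s+1.5)). The closed-loop characteristic equation is s² + (1.5 + 1.2·4.4)s + 1.2·27.8 = 0.
That is s² + 6.78s + 33.36 = 0, so ω_n = 5.776 rad/s and ζ = 6.78/(2·5.776) = 0.5869.
%OS = 100·exp(−πζ/√(1−ζ²)) = 10.3%.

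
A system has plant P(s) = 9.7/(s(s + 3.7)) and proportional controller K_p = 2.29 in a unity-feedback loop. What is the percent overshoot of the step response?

26.2%

Closed-loop characteristic equation: s² + 3.7s + 22.21 = 0, so ω_n = 4.713 rad/s and ζ = 3.7/(2·4.713) = 0.3925.
%OS = 100·exp(−πζ/√(1−ζ²)) = 100·exp(−π·0.3925/√0.8459) = 26.2%.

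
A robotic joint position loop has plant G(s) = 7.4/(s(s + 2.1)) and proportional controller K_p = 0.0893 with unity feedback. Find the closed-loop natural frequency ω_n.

ω_n = 0.813 rad/s

With unity feedback the closed-loop characteristic equation is s² + 2.1s + 0.0893·7.4 = s² + 2.1s + 0.6608 = 0.
Matching s² + 2ζω_n s + ω_n²: ω_n = √0.6608 = 0.8129 rad/s and 2ζω_n = 2.1, so ζ = 2.1/(2·0.8129) = 1.29.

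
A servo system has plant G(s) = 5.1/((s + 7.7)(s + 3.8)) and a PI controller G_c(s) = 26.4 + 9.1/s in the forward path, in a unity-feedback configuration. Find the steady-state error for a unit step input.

0

The open loop G_c(s)G(s) has a pole at the origin (type 1), so the static position error constant is infinite and e_ss = 1/(1+∞) = 0.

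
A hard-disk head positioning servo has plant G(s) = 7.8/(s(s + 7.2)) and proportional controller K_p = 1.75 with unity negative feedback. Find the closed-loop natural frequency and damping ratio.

ω_n = 3.69 rad/s, ζ = 0.974

With unity feedback the closed-loop characteristic equation is s² + 7.2s + 1.75·7.8 = s² + 7.2s + 13.65 = 0.
So ω_n² = 13.65 ⇒ ω_n = 3.695 rad/s, and ζ = 7.2/(2ω_n) = 0.974.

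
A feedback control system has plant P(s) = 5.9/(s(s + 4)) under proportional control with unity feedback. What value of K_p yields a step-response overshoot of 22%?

K_p = 3.6

From %OS = 100·exp(−πζ/√(1−ζ²)) = 22%, ζ = −ln(0.22)/√(π²+ln²(0.22)) = 0.4342.
Characteristic equation s² + 4s + 5.9K_p = 0 gives ζ = 4/(2√(5.9K_p)).
Setting ζ = 0.4342: √(5.9K_p) = 4/(2·0.4342) = 4.607, so K_p = 21.22/5.9 = 3.6.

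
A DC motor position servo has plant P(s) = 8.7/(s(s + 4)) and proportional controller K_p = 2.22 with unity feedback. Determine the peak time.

T_p = 0.803 s

From 1 + K_pP(s) = 0: s² + 4s + 19.31 = 0 ⇒ ω_n = 4.395, ζ = 0.4551.
Damped frequency ω_d = ω_n√(1−ζ²) = 3.913 rad/s, so peak time T_p = π/ω_d = 0.803 s.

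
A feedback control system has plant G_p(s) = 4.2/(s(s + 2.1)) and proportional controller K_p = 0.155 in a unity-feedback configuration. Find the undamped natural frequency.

With unity feedback the closed-loop characteristic equation is s² + 2.1s + 0.155·4.2 = s² + 2.1s + 0.651 = 0.
So ω_n² = 0.651 ⇒ ω_n = 0.8068 rad/s, and ζ = 2.1/(2ω_n) = 1.3.

ω_n = 0.807 rad/s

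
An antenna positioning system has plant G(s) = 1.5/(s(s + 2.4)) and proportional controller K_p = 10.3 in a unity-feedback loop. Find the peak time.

T_p = 0.839 s

Closed-loop characteristic equation: s² + 2.4s + 15.45 = 0, so ω_n = 3.931 rad/s and ζ = 2.4/(2·3.931) = 0.3053.
Damped frequency ω_d = ω_n√(1−ζ²) = 3.743 rad/s, so peak time T_p = π/ω_d = 0.839 s.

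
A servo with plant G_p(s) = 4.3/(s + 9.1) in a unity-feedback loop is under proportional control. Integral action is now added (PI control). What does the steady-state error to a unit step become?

The integrator makes K_pos = lim_{s→0} C(s)G(s) infinite, so e_ss = 1/(1+K_pos) = 0.

0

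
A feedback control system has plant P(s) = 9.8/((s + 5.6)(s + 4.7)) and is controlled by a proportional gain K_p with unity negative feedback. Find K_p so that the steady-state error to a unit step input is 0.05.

Steady-state error for a unit step on this type-0 loop is 1/(1 + K_p·P(0)).
P(0) = 0.3723. Require 1/(1 + K_p·0.3723) = 0.05, so 1 + 0.3723·K_p = 20.
K_p = (20 − 1)/0.3723 = 51.

K_p = 51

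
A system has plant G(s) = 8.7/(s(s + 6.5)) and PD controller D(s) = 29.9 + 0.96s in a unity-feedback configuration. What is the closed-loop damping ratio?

ζ = 0.46

Forward path: (29.9 + 0.96s)·8.7/(s(s+6.5)). The closed-loop characteristic equation is s² + (6.5 + 8.7·0.96)s + 8.7·29.9 = 0.
That is s² + 14.85s + 260.1 = 0, so ω_n = 16.13 rad/s and ζ = 14.85/(2·16.13) = 0.4604.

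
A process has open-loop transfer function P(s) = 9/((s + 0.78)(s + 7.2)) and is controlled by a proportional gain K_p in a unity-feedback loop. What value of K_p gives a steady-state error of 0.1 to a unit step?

The loop is type 0, so e_ss(step) = 1/(1 + K_pos) with K_pos = K_p·P(0).
P(0) = 1.603. Require 1/(1 + K_p·1.603) = 0.1, so 1 + 1.603·K_p = 10.
K_p = (10 − 1)/1.603 = 5.62.

K_p = 5.62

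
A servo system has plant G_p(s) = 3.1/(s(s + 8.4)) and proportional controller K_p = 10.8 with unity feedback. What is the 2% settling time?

From 1 + K_pG_p(s) = 0: s² + 8.4s + 33.48 = 0 ⇒ ω_n = 5.786, ζ = 0.7259.
2% settling time T_s ≈ 4/(ζω_n) = 4/4.2 = 0.952 s.

T_s ≈ 0.952 s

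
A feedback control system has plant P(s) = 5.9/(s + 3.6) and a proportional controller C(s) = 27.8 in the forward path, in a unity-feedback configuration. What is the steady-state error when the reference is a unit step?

0.0215

The loop is type 0. Static position error constant K_pos = C(0)·P(0) = 27.8·1.639 = 45.56.
Steady-state error to a unit step: e_ss = 1/(1+K_pos) = 1/46.56 = 0.0215.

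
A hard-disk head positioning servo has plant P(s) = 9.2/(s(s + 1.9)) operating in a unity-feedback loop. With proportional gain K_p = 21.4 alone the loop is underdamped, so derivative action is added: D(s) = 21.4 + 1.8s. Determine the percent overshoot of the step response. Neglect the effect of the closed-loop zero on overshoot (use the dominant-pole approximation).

6.43%

Forward path: (21.4 + 1.8s)·9.2/(s(s+1.9)). The closed-loop characteristic equation is s² + (1.9 + 9.2·1.8)s + 9.2·21.4 = 0.
That is s² + 18.46s + 196.9 = 0, so ω_n = 14.03 rad/s and ζ = 18.46/(2·14.03) = 0.6578.
%OS = 100·exp(−πζ/√(1−ζ²)) = 6.43%.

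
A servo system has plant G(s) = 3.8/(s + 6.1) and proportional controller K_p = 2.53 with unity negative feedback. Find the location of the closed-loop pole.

Closed-loop transfer function: T(s) = K_p·G(s)/(1 + K_p·G(s)) = 9.614/(s + 6.1 + 9.614) = 9.614/(s + 15.71).
The closed-loop pole is at s = −15.71.

s = -15.71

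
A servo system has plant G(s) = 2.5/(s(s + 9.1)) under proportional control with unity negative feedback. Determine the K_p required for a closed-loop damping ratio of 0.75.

K_p = 14.7

Closed-loop characteristic equation: s² + 9.1s + K_p·2.5 = 0.
So ω_n = √(2.5K_p) and 2ζω_n = 9.1, giving ζ = 9.1/(2√(2.5K_p)).
Setting ζ = 0.75: √(2.5K_p) = 9.1/(2·0.75) = 6.067, so K_p = 36.8/2.5 = 14.7.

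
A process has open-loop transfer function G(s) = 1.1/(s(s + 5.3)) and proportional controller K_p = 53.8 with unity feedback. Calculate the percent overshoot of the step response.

Closed-loop characteristic equation: s² + 5.3s + 59.18 = 0, so ω_n = 7.693 rad/s and ζ = 5.3/(2·7.693) = 0.3445.
%OS = 100·exp(−πζ/√(1−ζ²)) = 100·exp(−π·0.3445/√0.8813) = 31.6%.

31.6%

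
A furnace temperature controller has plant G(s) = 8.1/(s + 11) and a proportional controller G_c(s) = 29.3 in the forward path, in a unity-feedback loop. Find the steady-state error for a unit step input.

The loop is type 0. Static position error constant K_pos = G_c(0)·G(0) = 29.3·0.7364 = 21.58.
Steady-state error to a unit step: e_ss = 1/(1+K_pos) = 1/22.58 = 0.0443.

0.0443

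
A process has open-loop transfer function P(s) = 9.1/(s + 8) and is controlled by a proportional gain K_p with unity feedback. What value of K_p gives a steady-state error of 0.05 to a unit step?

K_p = 16.7

Steady-state error for a unit step on this type-0 loop is 1/(1 + K_p·P(0)).
P(0) = 1.137. Require 1/(1 + K_p·1.137) = 0.05, so 1 + 1.137·K_p = 20.
K_p = (20 − 1)/1.137 = 16.7.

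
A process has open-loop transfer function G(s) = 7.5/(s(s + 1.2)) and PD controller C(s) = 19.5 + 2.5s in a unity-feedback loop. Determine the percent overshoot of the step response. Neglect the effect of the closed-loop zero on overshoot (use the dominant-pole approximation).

Forward path: (19.5 + 2.5s)·7.5/(s(s+1.2)). The closed-loop characteristic equation is s² + (1.2 + 7.5·2.5)s + 7.5·19.5 = 0.
That is s² + 19.95s + 146.2 = 0, so ω_n = 12.09 rad/s and ζ = 19.95/(2·12.09) = 0.8248.
%OS = 100·exp(−πζ/√(1−ζ²)) = 1.02%.

1.02%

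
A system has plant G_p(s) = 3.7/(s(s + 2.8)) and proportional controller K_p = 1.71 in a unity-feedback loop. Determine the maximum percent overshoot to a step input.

12.2%

The closed-loop denominator s² + 2.8s + 6.327 gives ω_n = √6.327 = 2.515 and ζ = 2.8/(2ω_n) = 0.5566.
%OS = 100·exp(−πζ/√(1−ζ²)) = 100·exp(−π·0.5566/√0.6902) = 12.2%.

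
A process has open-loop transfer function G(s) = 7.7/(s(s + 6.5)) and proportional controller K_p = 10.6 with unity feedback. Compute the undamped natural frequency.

With unity feedback the closed-loop characteristic equation is s² + 6.5s + 10.6·7.7 = s² + 6.5s + 81.62 = 0.
Matching s² + 2ζω_n s + ω_n²: ω_n = √81.62 = 9.034 rad/s and 2ζω_n = 6.5, so ζ = 6.5/(2·9.034) = 0.36.

ω_n = 9.03 rad/s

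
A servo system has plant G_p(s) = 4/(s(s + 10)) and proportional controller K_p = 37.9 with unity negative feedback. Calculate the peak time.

T_p = 0.279 s

From 1 + K_pG_p(s) = 0: s² + 10s + 151.6 = 0 ⇒ ω_n = 12.31, ζ = 0.4061.
Damped frequency ω_d = ω_n√(1−ζ²) = 11.25 rad/s, so peak time T_p = π/ω_d = 0.279 s.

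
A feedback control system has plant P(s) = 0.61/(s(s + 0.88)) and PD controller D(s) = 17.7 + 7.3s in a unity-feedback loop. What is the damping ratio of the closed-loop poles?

ζ = 0.812

Forward path: (17.7 + 7.3s)·0.61/(s(s+0.88)). The closed-loop characteristic equation is s² + (0.88 + 0.61·7.3)s + 0.61·17.7 = 0.
That is s² + 5.333s + 10.8 = 0, so ω_n = 3.286 rad/s and ζ = 5.333/(2·3.286) = 0.8115.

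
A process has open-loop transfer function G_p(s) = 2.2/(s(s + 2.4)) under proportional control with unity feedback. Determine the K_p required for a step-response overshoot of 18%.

K_p = 2.85

From %OS = 100·exp(−πζ/√(1−ζ²)) = 18%, ζ = −ln(0.18)/√(π²+ln²(0.18)) = 0.4791.
Characteristic equation s² + 2.4s + 2.2K_p = 0 gives ζ = 2.4/(2√(2.2K_p)).
Setting ζ = 0.4791: √(2.2K_p) = 2.4/(2·0.4791) = 2.505, so K_p = 6.273/2.2 = 2.85.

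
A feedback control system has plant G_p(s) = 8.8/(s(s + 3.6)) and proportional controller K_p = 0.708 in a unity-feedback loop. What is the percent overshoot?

From 1 + K_pG_p(s) = 0: s² + 3.6s + 6.23 = 0 ⇒ ω_n = 2.496, ζ = 0.7211.
%OS = 100·exp(−πζ/√(1−ζ²)) = 100·exp(−π·0.7211/√0.48) = 3.8%.

3.8%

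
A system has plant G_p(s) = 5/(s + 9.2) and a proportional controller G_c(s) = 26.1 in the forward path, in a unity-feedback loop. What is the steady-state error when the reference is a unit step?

The loop is type 0. Static position error constant K_pos = G_c(0)·G_p(0) = 26.1·0.5435 = 14.18.
Steady-state error to a unit step: e_ss = 1/(1+K_pos) = 1/15.18 = 0.0659.

0.0659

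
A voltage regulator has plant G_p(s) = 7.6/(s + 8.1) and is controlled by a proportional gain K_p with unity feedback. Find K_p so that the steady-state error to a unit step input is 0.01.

The loop is type 0, so e_ss(step) = 1/(1 + K_pos) with K_pos = K_p·G_p(0).
G_p(0) = 0.9383. Require 1/(1 + K_p·0.9383) = 0.01, so 1 + 0.9383·K_p = 100.
K_p = (100 − 1)/0.9383 = 106.

K_p = 106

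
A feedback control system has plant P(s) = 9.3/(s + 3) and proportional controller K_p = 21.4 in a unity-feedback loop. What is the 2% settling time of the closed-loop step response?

Closed-loop transfer function: T(s) = K_p·P(s)/(1 + K_p·P(s)) = 199/(s + 3 + 199) = 199/(s + 202).
Time constant τ = 1/202 = 0.00495 s, so the 2% settling time is about 4τ = 0.0198 s.

T_s ≈ 0.0198 s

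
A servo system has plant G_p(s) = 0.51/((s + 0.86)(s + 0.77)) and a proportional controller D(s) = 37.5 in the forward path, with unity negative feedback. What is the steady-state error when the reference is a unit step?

The loop is type 0. Static position error constant K_pos = D(0)·G_p(0) = 37.5·0.7702 = 28.88.
Steady-state error to a unit step: e_ss = 1/(1+K_pos) = 1/29.88 = 0.0335.

0.0335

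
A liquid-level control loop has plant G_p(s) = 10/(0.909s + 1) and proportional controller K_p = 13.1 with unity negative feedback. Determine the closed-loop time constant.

τ = 0.00689 s

Closed loop: T(s) = K_p·G_p/(1+K_p·G_p) = 131/(0.909s + 1 + 131), with pole at s = −(1 + 131)/0.909 = −145.2.
Closed-loop time constant τ = 1/145.2 = 0.00689 s.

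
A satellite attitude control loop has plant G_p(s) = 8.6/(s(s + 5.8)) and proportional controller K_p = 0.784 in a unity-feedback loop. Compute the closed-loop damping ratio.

ζ = 1.12

1 + K_p·G_p(s) = 0 gives s² + 5.8s + 6.742 = 0.
Matching s² + 2ζω_n s + ω_n²: ω_n = √6.742 = 2.597 rad/s and 2ζω_n = 5.8, so ζ = 5.8/(2·2.597) = 1.12.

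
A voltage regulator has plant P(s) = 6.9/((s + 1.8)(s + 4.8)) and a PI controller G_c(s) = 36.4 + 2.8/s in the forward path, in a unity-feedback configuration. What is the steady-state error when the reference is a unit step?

The open loop G_c(s)P(s) has a pole at the origin (type 1), so the static position error constant is infinite and e_ss = 1/(1+∞) = 0.

0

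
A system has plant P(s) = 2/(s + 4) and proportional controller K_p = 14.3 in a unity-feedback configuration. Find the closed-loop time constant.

Closed-loop transfer function: T(s) = K_p·P(s)/(1 + K_p·P(s)) = 28.6/(s + 4 + 28.6) = 28.6/(s + 32.6).
Time constant τ = 1/32.6 = 0.0307 s.

τ = 0.0307 s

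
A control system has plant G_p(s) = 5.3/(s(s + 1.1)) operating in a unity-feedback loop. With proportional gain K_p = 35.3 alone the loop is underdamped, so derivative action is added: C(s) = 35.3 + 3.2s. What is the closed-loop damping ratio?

ζ = 0.66

Forward path: (35.3 + 3.2s)·5.3/(s(s+1.1)). The closed-loop characteristic equation is s² + (1.1 + 5.3·3.2)s + 5.3·35.3 = 0.
That is s² + 18.06s + 187.1 = 0, so ω_n = 13.68 rad/s and ζ = 18.06/(2·13.68) = 0.6602.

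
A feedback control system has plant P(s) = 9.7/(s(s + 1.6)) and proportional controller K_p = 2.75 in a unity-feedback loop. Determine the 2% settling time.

T_s ≈ 5 s

From 1 + K_pP(s) = 0: s² + 1.6s + 26.67 = 0 ⇒ ω_n = 5.165, ζ = 0.1549.
2% settling time T_s ≈ 4/(ζω_n) = 4/0.8 = 5 s.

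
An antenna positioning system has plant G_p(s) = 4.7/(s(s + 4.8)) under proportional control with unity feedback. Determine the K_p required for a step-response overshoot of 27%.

From %OS = 100·exp(−πζ/√(1−ζ²)) = 27%, ζ = −ln(0.27)/√(π²+ln²(0.27)) = 0.3847.
Characteristic equation s² + 4.8s + 4.7K_p = 0 gives ζ = 4.8/(2√(4.7K_p)).
Setting ζ = 0.3847: √(4.7K_p) = 4.8/(2·0.3847) = 6.239, so K_p = 38.92/4.7 = 8.28.

K_p = 8.28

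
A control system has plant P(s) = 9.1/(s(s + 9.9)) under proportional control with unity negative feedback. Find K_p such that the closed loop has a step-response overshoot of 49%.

K_p = 54.9

From %OS = 100·exp(−πζ/√(1−ζ²)) = 49%, ζ = −ln(0.49)/√(π²+ln²(0.49)) = 0.2214.
Characteristic equation s² + 9.9s + 9.1K_p = 0 gives ζ = 9.9/(2√(9.1K_p)).
Setting ζ = 0.2214: √(9.1K_p) = 9.9/(2·0.2214) = 22.35, so K_p = 499.7/9.1 = 54.9.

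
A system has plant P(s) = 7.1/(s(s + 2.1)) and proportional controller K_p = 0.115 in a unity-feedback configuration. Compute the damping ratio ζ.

The closed-loop denominator is s(s+2.1) + 0.115·7.1 = s² + 2.1s + 0.8165.
So ω_n² = 0.8165 ⇒ ω_n = 0.9036 rad/s, and ζ = 2.1/(2ω_n) = 1.16.

ζ = 1.16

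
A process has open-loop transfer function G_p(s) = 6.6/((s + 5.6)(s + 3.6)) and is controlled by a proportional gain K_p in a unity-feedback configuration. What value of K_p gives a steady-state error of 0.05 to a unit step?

The loop is type 0, so e_ss(step) = 1/(1 + K_pos) with K_pos = K_p·G_p(0).
G_p(0) = 0.3274. Require 1/(1 + K_p·0.3274) = 0.05, so 1 + 0.3274·K_p = 20.
K_p = (20 − 1)/0.3274 = 58.

K_p = 58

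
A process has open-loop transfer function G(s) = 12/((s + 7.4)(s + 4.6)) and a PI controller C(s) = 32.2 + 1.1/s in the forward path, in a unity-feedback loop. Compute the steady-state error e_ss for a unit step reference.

The open loop C(s)G(s) has a pole at the origin (type 1), so the static position error constant is infinite and e_ss = 1/(1+∞) = 0.

0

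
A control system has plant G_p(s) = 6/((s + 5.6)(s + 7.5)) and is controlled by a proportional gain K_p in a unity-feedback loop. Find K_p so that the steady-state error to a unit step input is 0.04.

K_p = 168

Steady-state error for a unit step on this type-0 loop is 1/(1 + K_p·G_p(0)).
G_p(0) = 0.1429. Require 1/(1 + K_p·0.1429) = 0.04, so 1 + 0.1429·K_p = 25.
K_p = (25 − 1)/0.1429 = 168.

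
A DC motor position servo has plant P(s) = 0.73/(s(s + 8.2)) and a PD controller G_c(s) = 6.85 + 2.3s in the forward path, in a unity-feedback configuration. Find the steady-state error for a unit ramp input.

1.64

The loop has one pole at the origin (type 1). Velocity error constant K_v = lim_{s→0} s·G_c(s)P(s) = 6.85·0.73/8.2 = 0.6098.
Steady-state error to a unit ramp: e_ss = 1/K_v = 1.64.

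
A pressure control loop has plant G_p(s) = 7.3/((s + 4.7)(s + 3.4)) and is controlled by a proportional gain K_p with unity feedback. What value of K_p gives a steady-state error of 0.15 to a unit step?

For a type-0 loop with proportional control, e_ss = 1/(1 + K_p·G_p(0)).
G_p(0) = 0.4568. Require 1/(1 + K_p·0.4568) = 0.15, so 1 + 0.4568·K_p = 6.667.
K_p = (6.667 − 1)/0.4568 = 12.4.

K_p = 12.4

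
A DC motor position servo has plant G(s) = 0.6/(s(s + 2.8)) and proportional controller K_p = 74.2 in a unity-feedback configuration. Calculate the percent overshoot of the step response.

51%

The closed-loop denominator s² + 2.8s + 44.52 gives ω_n = √44.52 = 6.672 and ζ = 2.8/(2ω_n) = 0.2098.
%OS = 100·exp(−πζ/√(1−ζ²)) = 100·exp(−π·0.2098/√0.956) = 51%.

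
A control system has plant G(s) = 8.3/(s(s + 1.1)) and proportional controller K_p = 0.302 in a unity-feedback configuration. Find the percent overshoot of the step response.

Closed-loop characteristic equation: s² + 1.1s + 2.507 = 0, so ω_n = 1.583 rad/s and ζ = 1.1/(2·1.583) = 0.3474.
%OS = 100·exp(−πζ/√(1−ζ²)) = 100·exp(−π·0.3474/√0.8793) = 31.2%.

31.2%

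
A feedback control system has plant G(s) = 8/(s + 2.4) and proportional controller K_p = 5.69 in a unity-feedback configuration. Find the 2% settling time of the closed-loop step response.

Closed-loop transfer function: T(s) = K_p·G(s)/(1 + K_p·G(s)) = 45.52/(s + 2.4 + 45.52) = 45.52/(s + 47.92).
Time constant τ = 1/47.92 = 0.02087 s, so the 2% settling time is about 4τ = 0.0835 s.

T_s ≈ 0.0835 s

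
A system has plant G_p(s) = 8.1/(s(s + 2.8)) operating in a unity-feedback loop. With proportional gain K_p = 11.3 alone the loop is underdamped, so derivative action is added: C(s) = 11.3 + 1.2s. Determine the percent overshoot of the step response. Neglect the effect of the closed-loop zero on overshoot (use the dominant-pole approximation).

6.6%

Forward path: (11.3 + 1.2s)·8.1/(s(s+2.8)). The closed-loop characteristic equation is s² + (2.8 + 8.1·1.2)s + 8.1·11.3 = 0.
That is s² + 12.52s + 91.53 = 0, so ω_n = 9.567 rad/s and ζ = 12.52/(2·9.567) = 0.6543.
%OS = 100·exp(−πζ/√(1−ζ²)) = 6.6%.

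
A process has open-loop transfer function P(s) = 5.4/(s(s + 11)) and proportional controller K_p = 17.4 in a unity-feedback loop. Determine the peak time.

T_p = 0.394 s

Closed-loop characteristic equation: s² + 11s + 93.96 = 0, so ω_n = 9.693 rad/s and ζ = 11/(2·9.693) = 0.5674.
Damped frequency ω_d = ω_n√(1−ζ²) = 7.982 rad/s, so peak time T_p = π/ω_d = 0.394 s.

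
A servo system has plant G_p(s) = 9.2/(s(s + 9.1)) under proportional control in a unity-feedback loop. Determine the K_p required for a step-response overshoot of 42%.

From %OS = 100·exp(−πζ/√(1−ζ²)) = 42%, ζ = −ln(0.42)/√(π²+ln²(0.42)) = 0.2662.
Characteristic equation s² + 9.1s + 9.2K_p = 0 gives ζ = 9.1/(2√(9.2K_p)).
Setting ζ = 0.2662: √(9.2K_p) = 9.1/(2·0.2662) = 17.09, so K_p = 292.2/9.2 = 31.8.

K_p = 31.8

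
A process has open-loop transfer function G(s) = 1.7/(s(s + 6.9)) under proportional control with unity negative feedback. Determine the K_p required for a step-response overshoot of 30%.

K_p = 54.7

From %OS = 100·exp(−πζ/√(1−ζ²)) = 30%, ζ = −ln(0.3)/√(π²+ln²(0.3)) = 0.3579.
Characteristic equation s² + 6.9s + 1.7K_p = 0 gives ζ = 6.9/(2√(1.7K_p)).
Setting ζ = 0.3579: √(1.7K_p) = 6.9/(2·0.3579) = 9.641, so K_p = 92.94/1.7 = 54.7.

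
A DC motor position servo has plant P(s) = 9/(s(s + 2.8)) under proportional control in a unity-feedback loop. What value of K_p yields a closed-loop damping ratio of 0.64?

Closed-loop characteristic equation: s² + 2.8s + K_p·9 = 0.
So ω_n = √(9K_p) and 2ζω_n = 2.8, giving ζ = 2.8/(2√(9K_p)).
Setting ζ = 0.64: √(9K_p) = 2.8/(2·0.64) = 2.188, so K_p = 4.785/9 = 0.532.

K_p = 0.532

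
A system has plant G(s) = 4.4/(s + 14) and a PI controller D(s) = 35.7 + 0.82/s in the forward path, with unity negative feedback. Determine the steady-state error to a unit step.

The open loop D(s)G(s) has a pole at the origin (type 1), so the static position error constant is infinite and e_ss = 1/(1+∞) = 0.

0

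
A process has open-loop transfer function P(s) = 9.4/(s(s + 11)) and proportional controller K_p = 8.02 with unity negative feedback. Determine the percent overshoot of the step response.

7.64%

Closed-loop characteristic equation: s² + 11s + 75.39 = 0, so ω_n = 8.683 rad/s and ζ = 11/(2·8.683) = 0.6334.
%OS = 100·exp(−πζ/√(1−ζ²)) = 100·exp(−π·0.6334/√0.5987) = 7.64%.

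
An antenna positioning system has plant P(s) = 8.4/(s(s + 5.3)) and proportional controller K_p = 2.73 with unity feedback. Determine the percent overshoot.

From 1 + K_pP(s) = 0: s² + 5.3s + 22.93 = 0 ⇒ ω_n = 4.789, ζ = 0.5534.
%OS = 100·exp(−πζ/√(1−ζ²)) = 100·exp(−π·0.5534/√0.6938) = 12.4%.

12.4%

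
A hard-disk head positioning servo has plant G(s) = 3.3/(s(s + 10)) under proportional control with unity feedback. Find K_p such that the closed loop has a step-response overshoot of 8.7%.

From %OS = 100·exp(−πζ/√(1−ζ²)) = 8.7%, ζ = −ln(0.087)/√(π²+ln²(0.087)) = 0.6137.
Characteristic equation s² + 10s + 3.3K_p = 0 gives ζ = 10/(2√(3.3K_p)).
Setting ζ = 0.6137: √(3.3K_p) = 10/(2·0.6137) = 8.147, so K_p = 66.38/3.3 = 20.1.

K_p = 20.1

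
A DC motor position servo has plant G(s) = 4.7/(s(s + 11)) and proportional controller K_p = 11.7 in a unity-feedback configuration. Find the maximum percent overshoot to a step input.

Closed-loop characteristic equation: s² + 11s + 54.99 = 0, so ω_n = 7.416 rad/s and ζ = 11/(2·7.416) = 0.7417.
%OS = 100·exp(−πζ/√(1−ζ²)) = 100·exp(−π·0.7417/√0.4499) = 3.1%.

3.1%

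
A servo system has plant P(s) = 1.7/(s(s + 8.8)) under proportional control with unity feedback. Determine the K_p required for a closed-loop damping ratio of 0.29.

Closed-loop characteristic equation: s² + 8.8s + K_p·1.7 = 0.
So ω_n = √(1.7K_p) and 2ζω_n = 8.8, giving ζ = 8.8/(2√(1.7K_p)).
Setting ζ = 0.29: √(1.7K_p) = 8.8/(2·0.29) = 15.17, so K_p = 230.2/1.7 = 135.

K_p = 135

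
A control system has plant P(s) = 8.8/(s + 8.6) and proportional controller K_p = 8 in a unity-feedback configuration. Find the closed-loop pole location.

Closed-loop transfer function: T(s) = K_p·P(s)/(1 + K_p·P(s)) = 70.4/(s + 8.6 + 70.4) = 70.4/(s + 79).
The closed-loop pole is at s = −79.

s = -79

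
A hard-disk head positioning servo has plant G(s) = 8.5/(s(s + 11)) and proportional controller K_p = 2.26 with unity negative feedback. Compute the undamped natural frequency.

The closed-loop denominator is s(s+11) + 2.26·8.5 = s² + 11s + 19.21.
So ω_n² = 19.21 ⇒ ω_n = 4.383 rad/s, and ζ = 11/(2ω_n) = 1.25.

ω_n = 4.38 rad/s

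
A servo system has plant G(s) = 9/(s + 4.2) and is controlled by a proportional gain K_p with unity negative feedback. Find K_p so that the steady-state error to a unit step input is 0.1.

Steady-state error for a unit step on this type-0 loop is 1/(1 + K_p·G(0)).
G(0) = 2.143. Require 1/(1 + K_p·2.143) = 0.1, so 1 + 2.143·K_p = 10.
K_p = (10 − 1)/2.143 = 4.2.

K_p = 4.2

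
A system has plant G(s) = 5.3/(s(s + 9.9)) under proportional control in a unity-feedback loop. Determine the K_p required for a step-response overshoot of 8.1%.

K_p = 11.8

From %OS = 100·exp(−πζ/√(1−ζ²)) = 8.1%, ζ = −ln(0.081)/√(π²+ln²(0.081)) = 0.6247.
Characteristic equation s² + 9.9s + 5.3K_p = 0 gives ζ = 9.9/(2√(5.3K_p)).
Setting ζ = 0.6247: √(5.3K_p) = 9.9/(2·0.6247) = 7.924, so K_p = 62.79/5.3 = 11.8.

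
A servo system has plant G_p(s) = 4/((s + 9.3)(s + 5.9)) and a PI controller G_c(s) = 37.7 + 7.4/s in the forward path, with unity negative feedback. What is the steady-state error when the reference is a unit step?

0

The open loop G_c(s)G_p(s) has a pole at the origin (type 1), so the static position error constant is infinite and e_ss = 1/(1+∞) = 0.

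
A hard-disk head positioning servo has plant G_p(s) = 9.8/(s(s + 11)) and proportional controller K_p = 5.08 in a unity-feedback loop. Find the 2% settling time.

T_s ≈ 0.727 s

From 1 + K_pG_p(s) = 0: s² + 11s + 49.78 = 0 ⇒ ω_n = 7.056, ζ = 0.7795.
2% settling time T_s ≈ 4/(ζω_n) = 4/5.5 = 0.727 s.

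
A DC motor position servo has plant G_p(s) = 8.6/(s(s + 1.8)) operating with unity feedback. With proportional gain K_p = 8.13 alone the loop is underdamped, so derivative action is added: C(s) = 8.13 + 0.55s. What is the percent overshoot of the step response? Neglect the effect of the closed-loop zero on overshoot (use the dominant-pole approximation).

26.4%

Forward path: (8.13 + 0.55s)·8.6/(s(s+1.8)). The closed-loop characteristic equation is s² + (1.8 + 8.6·0.55)s + 8.6·8.13 = 0.
That is s² + 6.53s + 69.92 = 0, so ω_n = 8.362 rad/s and ζ = 6.53/(2·8.362) = 0.3905.
%OS = 100·exp(−πζ/√(1−ζ²)) = 26.4%.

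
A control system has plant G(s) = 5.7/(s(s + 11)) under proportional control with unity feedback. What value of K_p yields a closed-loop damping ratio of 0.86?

K_p = 7.18

Closed-loop characteristic equation: s² + 11s + K_p·5.7 = 0.
So ω_n = √(5.7K_p) and 2ζω_n = 11, giving ζ = 11/(2√(5.7K_p)).
Setting ζ = 0.86: √(5.7K_p) = 11/(2·0.86) = 6.395, so K_p = 40.9/5.7 = 7.18.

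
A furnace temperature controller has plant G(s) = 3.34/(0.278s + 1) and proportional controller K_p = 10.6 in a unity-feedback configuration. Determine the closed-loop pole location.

s = -130.9

Closed loop: T(s) = K_p·G/(1+K_p·G) = 35.4/(0.278s + 1 + 35.4), with pole at s = −(1 + 35.4)/0.278 = −130.9.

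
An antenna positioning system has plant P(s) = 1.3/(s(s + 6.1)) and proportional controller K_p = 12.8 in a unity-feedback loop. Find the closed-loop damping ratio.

With unity feedback the closed-loop characteristic equation is s² + 6.1s + 12.8·1.3 = s² + 6.1s + 16.64 = 0.
Matching s² + 2ζω_n s + ω_n²: ω_n = √16.64 = 4.079 rad/s and 2ζω_n = 6.1, so ζ = 6.1/(2·4.079) = 0.748.

ζ = 0.748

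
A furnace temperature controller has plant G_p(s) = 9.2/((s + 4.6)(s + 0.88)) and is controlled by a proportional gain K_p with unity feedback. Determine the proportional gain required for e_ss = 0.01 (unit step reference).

K_p = 43.6

For a type-0 loop with proportional control, e_ss = 1/(1 + K_p·G_p(0)).
G_p(0) = 2.273. Require 1/(1 + K_p·2.273) = 0.01, so 1 + 2.273·K_p = 100.
K_p = (100 − 1)/2.273 = 43.6.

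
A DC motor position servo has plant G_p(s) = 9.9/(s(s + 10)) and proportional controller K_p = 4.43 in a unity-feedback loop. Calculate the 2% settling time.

T_s ≈ 0.8 s

From 1 + K_pG_p(s) = 0: s² + 10s + 43.86 = 0 ⇒ ω_n = 6.622, ζ = 0.755.
2% settling time T_s ≈ 4/(ζω_n) = 4/5 = 0.8 s.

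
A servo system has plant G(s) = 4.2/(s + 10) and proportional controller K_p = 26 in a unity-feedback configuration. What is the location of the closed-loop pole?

s = -119.2

Closed-loop transfer function: T(s) = K_p·G(s)/(1 + K_p·G(s)) = 109.2/(s + 10 + 109.2) = 109.2/(s + 119.2).
The closed-loop pole is at s = −119.2.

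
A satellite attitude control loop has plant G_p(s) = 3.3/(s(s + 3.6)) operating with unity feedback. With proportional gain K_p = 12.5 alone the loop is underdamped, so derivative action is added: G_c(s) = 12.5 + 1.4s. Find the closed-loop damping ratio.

ζ = 0.64

Forward path: (12.5 + 1.4s)·3.3/(s(s+3.6)). The closed-loop characteristic equation is s² + (3.6 + 3.3·1.4)s + 3.3·12.5 = 0.
That is s² + 8.22s + 41.25 = 0, so ω_n = 6.423 rad/s and ζ = 8.22/(2·6.423) = 0.6399.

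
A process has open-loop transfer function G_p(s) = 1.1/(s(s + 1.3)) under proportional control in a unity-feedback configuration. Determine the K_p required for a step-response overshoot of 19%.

From %OS = 100·exp(−πζ/√(1−ζ²)) = 19%, ζ = −ln(0.19)/√(π²+ln²(0.19)) = 0.4673.
Characteristic equation s² + 1.3s + 1.1K_p = 0 gives ζ = 1.3/(2√(1.1K_p)).
Setting ζ = 0.4673: √(1.1K_p) = 1.3/(2·0.4673) = 1.391, so K_p = 1.934/1.1 = 1.76.

K_p = 1.76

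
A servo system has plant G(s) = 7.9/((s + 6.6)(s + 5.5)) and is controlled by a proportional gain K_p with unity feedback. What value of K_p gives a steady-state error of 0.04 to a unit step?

K_p = 110

Steady-state error for a unit step on this type-0 loop is 1/(1 + K_p·G(0)).
G(0) = 0.2176. Require 1/(1 + K_p·0.2176) = 0.04, so 1 + 0.2176·K_p = 25.
K_p = (25 − 1)/0.2176 = 110.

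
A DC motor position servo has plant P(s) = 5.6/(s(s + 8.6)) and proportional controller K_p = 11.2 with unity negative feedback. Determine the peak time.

From 1 + K_pP(s) = 0: s² + 8.6s + 62.72 = 0 ⇒ ω_n = 7.92, ζ = 0.543.
Damped frequency ω_d = ω_n√(1−ζ²) = 6.651 rad/s, so peak time T_p = π/ω_d = 0.472 s.

T_p = 0.472 s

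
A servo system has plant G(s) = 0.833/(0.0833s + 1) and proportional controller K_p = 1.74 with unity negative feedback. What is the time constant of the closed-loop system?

τ = 0.034 s

Closed loop: T(s) = K_p·G/(1+K_p·G) = 1.449/(0.0833s + 1 + 1.449), with pole at s = −(1 + 1.449)/0.0833 = −29.4.
Closed-loop time constant τ = 1/29.4 = 0.034 s.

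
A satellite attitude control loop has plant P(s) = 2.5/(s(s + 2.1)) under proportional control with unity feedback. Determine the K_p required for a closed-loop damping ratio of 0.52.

Closed-loop characteristic equation: s² + 2.1s + K_p·2.5 = 0.
So ω_n = √(2.5K_p) and 2ζω_n = 2.1, giving ζ = 2.1/(2√(2.5K_p)).
Setting ζ = 0.52: √(2.5K_p) = 2.1/(2·0.52) = 2.019, so K_p = 4.077/2.5 = 1.63.

K_p = 1.63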